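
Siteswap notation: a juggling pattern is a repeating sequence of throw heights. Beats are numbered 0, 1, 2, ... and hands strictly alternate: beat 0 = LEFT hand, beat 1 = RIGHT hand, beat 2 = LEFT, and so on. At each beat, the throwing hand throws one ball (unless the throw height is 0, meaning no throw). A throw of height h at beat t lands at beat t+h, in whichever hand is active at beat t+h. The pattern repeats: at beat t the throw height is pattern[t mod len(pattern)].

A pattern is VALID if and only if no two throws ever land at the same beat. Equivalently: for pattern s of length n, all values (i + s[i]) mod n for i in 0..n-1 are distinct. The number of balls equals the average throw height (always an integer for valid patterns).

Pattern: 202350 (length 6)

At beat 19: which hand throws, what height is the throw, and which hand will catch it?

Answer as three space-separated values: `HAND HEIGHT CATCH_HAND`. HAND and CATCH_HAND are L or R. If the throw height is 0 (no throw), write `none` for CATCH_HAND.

Answer: R 0 none

Derivation:
Beat 19: 19 mod 2 = 1, so hand = R
Throw height = pattern[19 mod 6] = pattern[1] = 0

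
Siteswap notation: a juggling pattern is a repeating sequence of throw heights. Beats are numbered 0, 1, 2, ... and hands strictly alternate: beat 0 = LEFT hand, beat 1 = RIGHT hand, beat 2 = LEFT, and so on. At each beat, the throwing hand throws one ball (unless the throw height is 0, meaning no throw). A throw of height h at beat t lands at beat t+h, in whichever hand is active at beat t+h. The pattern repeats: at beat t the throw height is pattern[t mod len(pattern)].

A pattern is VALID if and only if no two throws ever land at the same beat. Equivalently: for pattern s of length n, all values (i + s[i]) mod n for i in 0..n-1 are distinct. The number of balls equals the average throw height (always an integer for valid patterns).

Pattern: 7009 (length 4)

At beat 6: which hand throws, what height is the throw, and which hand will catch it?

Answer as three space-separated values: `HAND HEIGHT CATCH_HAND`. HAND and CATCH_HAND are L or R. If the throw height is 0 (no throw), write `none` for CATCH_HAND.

Beat 6: 6 mod 2 = 0, so hand = L
Throw height = pattern[6 mod 4] = pattern[2] = 0

Answer: L 0 none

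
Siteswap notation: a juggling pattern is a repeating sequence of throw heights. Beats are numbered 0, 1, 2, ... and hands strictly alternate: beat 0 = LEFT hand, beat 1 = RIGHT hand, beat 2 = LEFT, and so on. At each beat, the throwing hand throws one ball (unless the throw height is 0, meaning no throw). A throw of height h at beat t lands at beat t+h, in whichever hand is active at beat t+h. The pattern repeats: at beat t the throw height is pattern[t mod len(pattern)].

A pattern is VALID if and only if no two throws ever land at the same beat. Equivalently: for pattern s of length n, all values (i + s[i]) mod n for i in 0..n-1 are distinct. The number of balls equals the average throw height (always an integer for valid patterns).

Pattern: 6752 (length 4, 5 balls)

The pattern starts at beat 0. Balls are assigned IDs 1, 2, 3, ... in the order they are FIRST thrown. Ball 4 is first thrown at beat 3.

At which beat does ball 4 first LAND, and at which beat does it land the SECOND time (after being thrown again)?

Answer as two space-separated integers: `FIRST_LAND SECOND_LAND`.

Beat 0 (L): throw ball1 h=6 -> lands@6:L; in-air after throw: [b1@6:L]
Beat 1 (R): throw ball2 h=7 -> lands@8:L; in-air after throw: [b1@6:L b2@8:L]
Beat 2 (L): throw ball3 h=5 -> lands@7:R; in-air after throw: [b1@6:L b3@7:R b2@8:L]
Beat 3 (R): throw ball4 h=2 -> lands@5:R; in-air after throw: [b4@5:R b1@6:L b3@7:R b2@8:L]
Beat 4 (L): throw ball5 h=6 -> lands@10:L; in-air after throw: [b4@5:R b1@6:L b3@7:R b2@8:L b5@10:L]
Beat 5 (R): throw ball4 h=7 -> lands@12:L; in-air after throw: [b1@6:L b3@7:R b2@8:L b5@10:L b4@12:L]
Beat 6 (L): throw ball1 h=5 -> lands@11:R; in-air after throw: [b3@7:R b2@8:L b5@10:L b1@11:R b4@12:L]
Beat 7 (R): throw ball3 h=2 -> lands@9:R; in-air after throw: [b2@8:L b3@9:R b5@10:L b1@11:R b4@12:L]
Beat 8 (L): throw ball2 h=6 -> lands@14:L; in-air after throw: [b3@9:R b5@10:L b1@11:R b4@12:L b2@14:L]
Beat 9 (R): throw ball3 h=7 -> lands@16:L; in-air after throw: [b5@10:L b1@11:R b4@12:L b2@14:L b3@16:L]
Beat 10 (L): throw ball5 h=5 -> lands@15:R; in-air after throw: [b1@11:R b4@12:L b2@14:L b5@15:R b3@16:L]
Beat 11 (R): throw ball1 h=2 -> lands@13:R; in-air after throw: [b4@12:L b1@13:R b2@14:L b5@15:R b3@16:L]
Beat 12 (L): throw ball4 h=6 -> lands@18:L; in-air after throw: [b1@13:R b2@14:L b5@15:R b3@16:L b4@18:L]
Ball 4: thrown@3 h=2 -> first land @5; rethrown@5 h=7 -> second land @12

Answer: 5 12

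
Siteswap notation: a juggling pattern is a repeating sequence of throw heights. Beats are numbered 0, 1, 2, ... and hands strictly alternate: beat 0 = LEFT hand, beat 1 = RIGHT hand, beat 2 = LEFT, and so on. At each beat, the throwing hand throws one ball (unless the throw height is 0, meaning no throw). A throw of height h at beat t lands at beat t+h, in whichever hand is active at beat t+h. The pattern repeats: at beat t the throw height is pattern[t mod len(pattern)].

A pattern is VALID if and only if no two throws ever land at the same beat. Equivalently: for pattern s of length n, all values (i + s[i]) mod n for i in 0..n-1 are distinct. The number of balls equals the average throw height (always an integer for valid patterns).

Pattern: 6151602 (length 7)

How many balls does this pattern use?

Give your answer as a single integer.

Pattern = [6, 1, 5, 1, 6, 0, 2], length n = 7
  position 0: throw height = 6, running sum = 6
  position 1: throw height = 1, running sum = 7
  position 2: throw height = 5, running sum = 12
  position 3: throw height = 1, running sum = 13
  position 4: throw height = 6, running sum = 19
  position 5: throw height = 0, running sum = 19
  position 6: throw height = 2, running sum = 21
Total sum = 21; balls = sum / n = 21 / 7 = 3

Answer: 3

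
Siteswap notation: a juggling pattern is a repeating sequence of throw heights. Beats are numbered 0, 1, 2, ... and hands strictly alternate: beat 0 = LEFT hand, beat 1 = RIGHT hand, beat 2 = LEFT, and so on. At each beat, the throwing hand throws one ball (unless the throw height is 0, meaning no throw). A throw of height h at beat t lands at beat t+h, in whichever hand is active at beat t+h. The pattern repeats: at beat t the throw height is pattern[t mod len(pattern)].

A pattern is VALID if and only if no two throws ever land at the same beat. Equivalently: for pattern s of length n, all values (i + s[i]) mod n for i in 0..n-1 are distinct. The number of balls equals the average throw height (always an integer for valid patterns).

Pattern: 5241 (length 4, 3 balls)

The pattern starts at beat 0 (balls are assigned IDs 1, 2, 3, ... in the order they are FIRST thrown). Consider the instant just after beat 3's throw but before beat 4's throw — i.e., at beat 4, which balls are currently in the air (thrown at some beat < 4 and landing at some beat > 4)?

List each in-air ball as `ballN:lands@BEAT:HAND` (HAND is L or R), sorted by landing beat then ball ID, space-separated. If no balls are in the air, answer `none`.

Beat 0 (L): throw ball1 h=5 -> lands@5:R; in-air after throw: [b1@5:R]
Beat 1 (R): throw ball2 h=2 -> lands@3:R; in-air after throw: [b2@3:R b1@5:R]
Beat 2 (L): throw ball3 h=4 -> lands@6:L; in-air after throw: [b2@3:R b1@5:R b3@6:L]
Beat 3 (R): throw ball2 h=1 -> lands@4:L; in-air after throw: [b2@4:L b1@5:R b3@6:L]
Beat 4 (L): throw ball2 h=5 -> lands@9:R; in-air after throw: [b1@5:R b3@6:L b2@9:R]

Answer: ball1:lands@5:R ball3:lands@6:L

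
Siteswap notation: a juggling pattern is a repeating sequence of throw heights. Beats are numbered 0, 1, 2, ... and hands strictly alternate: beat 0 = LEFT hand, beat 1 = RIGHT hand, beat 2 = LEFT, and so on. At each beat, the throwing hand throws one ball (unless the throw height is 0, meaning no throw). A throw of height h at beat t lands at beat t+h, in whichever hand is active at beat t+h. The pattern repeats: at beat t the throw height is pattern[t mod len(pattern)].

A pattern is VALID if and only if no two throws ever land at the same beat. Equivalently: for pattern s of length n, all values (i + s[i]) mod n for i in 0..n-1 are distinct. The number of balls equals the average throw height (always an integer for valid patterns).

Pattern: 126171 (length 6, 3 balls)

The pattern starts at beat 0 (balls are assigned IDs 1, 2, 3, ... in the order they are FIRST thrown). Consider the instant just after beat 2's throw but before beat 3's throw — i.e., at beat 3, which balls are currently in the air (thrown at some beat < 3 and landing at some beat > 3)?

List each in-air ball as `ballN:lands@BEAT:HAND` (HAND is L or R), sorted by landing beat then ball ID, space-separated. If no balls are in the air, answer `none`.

Beat 0 (L): throw ball1 h=1 -> lands@1:R; in-air after throw: [b1@1:R]
Beat 1 (R): throw ball1 h=2 -> lands@3:R; in-air after throw: [b1@3:R]
Beat 2 (L): throw ball2 h=6 -> lands@8:L; in-air after throw: [b1@3:R b2@8:L]
Beat 3 (R): throw ball1 h=1 -> lands@4:L; in-air after throw: [b1@4:L b2@8:L]

Answer: ball2:lands@8:L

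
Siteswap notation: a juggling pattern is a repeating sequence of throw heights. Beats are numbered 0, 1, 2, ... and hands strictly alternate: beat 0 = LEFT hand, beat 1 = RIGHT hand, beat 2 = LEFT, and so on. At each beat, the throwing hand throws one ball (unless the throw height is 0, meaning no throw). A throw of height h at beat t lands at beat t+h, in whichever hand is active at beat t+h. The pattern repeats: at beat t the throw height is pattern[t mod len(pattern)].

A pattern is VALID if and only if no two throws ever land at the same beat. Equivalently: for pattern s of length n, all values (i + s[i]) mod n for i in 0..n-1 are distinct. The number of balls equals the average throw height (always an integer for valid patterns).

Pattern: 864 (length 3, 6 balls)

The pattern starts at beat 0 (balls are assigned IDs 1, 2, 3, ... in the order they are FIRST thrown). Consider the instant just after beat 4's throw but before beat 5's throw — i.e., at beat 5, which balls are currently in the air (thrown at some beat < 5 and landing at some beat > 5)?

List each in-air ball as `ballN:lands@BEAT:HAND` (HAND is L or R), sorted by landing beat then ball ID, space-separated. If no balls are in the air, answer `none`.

Beat 0 (L): throw ball1 h=8 -> lands@8:L; in-air after throw: [b1@8:L]
Beat 1 (R): throw ball2 h=6 -> lands@7:R; in-air after throw: [b2@7:R b1@8:L]
Beat 2 (L): throw ball3 h=4 -> lands@6:L; in-air after throw: [b3@6:L b2@7:R b1@8:L]
Beat 3 (R): throw ball4 h=8 -> lands@11:R; in-air after throw: [b3@6:L b2@7:R b1@8:L b4@11:R]
Beat 4 (L): throw ball5 h=6 -> lands@10:L; in-air after throw: [b3@6:L b2@7:R b1@8:L b5@10:L b4@11:R]
Beat 5 (R): throw ball6 h=4 -> lands@9:R; in-air after throw: [b3@6:L b2@7:R b1@8:L b6@9:R b5@10:L b4@11:R]

Answer: ball3:lands@6:L ball2:lands@7:R ball1:lands@8:L ball5:lands@10:L ball4:lands@11:R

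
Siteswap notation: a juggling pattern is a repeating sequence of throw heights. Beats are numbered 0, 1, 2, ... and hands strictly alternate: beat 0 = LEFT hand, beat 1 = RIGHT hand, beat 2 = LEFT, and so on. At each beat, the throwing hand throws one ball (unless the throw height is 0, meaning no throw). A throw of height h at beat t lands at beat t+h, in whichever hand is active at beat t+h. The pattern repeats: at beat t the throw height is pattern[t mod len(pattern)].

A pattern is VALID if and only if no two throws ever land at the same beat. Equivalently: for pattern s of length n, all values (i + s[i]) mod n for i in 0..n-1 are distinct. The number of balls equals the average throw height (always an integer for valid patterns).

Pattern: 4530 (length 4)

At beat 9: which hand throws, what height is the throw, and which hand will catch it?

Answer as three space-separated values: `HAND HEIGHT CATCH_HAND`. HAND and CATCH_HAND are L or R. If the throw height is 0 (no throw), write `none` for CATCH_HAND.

Beat 9: 9 mod 2 = 1, so hand = R
Throw height = pattern[9 mod 4] = pattern[1] = 5
Lands at beat 9+5=14, 14 mod 2 = 0, so catch hand = L

Answer: R 5 L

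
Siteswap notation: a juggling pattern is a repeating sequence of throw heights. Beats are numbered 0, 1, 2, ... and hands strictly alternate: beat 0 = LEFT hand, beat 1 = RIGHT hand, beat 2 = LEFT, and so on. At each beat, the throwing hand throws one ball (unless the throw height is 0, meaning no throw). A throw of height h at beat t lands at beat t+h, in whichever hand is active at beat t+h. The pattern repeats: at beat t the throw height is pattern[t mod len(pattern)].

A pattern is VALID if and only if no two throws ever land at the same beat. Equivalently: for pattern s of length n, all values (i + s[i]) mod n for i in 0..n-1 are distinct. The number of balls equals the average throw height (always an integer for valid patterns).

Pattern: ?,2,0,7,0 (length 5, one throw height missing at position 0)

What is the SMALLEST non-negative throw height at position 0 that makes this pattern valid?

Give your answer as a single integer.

i=0: s[i]=? (unknown)
i=1: (1 + 2) mod 5 = 3
i=2: (2 + 0) mod 5 = 2
i=3: (3 + 7) mod 5 = 0
i=4: (4 + 0) mod 5 = 4
Known residues: [0, 2, 3, 4]; need a permutation of 0..4, so missing residue r = 1
Need (0 + s) mod 5 = 1; smallest s = (1 - 0) mod 5 = 1

Answer: 1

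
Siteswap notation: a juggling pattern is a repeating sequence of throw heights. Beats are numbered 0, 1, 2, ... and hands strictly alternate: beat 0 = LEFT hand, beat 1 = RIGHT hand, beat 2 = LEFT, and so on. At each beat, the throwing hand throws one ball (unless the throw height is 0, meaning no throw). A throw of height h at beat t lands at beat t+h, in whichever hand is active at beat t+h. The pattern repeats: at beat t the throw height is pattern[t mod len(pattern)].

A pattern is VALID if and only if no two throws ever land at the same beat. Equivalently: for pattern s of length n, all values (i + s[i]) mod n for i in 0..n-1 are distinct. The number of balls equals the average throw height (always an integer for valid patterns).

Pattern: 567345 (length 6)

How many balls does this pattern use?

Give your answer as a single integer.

Answer: 5

Derivation:
Pattern = [5, 6, 7, 3, 4, 5], length n = 6
  position 0: throw height = 5, running sum = 5
  position 1: throw height = 6, running sum = 11
  position 2: throw height = 7, running sum = 18
  position 3: throw height = 3, running sum = 21
  position 4: throw height = 4, running sum = 25
  position 5: throw height = 5, running sum = 30
Total sum = 30; balls = sum / n = 30 / 6 = 5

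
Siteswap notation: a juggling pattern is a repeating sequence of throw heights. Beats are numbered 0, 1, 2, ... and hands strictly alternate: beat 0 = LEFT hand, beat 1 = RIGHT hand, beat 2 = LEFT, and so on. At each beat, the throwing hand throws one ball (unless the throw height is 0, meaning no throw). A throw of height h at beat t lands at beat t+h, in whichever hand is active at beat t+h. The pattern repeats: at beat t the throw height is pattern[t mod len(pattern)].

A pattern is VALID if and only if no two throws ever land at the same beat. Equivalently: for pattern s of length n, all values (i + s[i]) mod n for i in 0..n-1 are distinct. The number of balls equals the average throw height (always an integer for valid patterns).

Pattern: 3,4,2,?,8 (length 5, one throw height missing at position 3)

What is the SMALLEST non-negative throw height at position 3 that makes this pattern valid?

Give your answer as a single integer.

i=0: (0 + 3) mod 5 = 3
i=1: (1 + 4) mod 5 = 0
i=2: (2 + 2) mod 5 = 4
i=3: s[i]=? (unknown)
i=4: (4 + 8) mod 5 = 2
Known residues: [0, 2, 3, 4]; need a permutation of 0..4, so missing residue r = 1
Need (3 + s) mod 5 = 1; smallest s = (1 - 3) mod 5 = 3

Answer: 3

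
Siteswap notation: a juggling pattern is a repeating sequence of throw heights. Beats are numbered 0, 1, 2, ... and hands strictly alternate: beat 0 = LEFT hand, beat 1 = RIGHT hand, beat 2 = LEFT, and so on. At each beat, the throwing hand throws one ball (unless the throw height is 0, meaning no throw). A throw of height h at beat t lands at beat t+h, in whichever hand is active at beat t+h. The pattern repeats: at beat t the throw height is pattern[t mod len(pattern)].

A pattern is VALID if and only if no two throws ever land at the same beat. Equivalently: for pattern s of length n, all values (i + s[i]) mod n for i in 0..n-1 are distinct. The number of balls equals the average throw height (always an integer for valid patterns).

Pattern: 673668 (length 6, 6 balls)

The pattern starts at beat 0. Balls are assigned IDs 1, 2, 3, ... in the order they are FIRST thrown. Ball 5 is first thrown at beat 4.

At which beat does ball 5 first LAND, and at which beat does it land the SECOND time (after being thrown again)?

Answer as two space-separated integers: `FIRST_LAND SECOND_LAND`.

Answer: 10 16

Derivation:
Beat 0 (L): throw ball1 h=6 -> lands@6:L; in-air after throw: [b1@6:L]
Beat 1 (R): throw ball2 h=7 -> lands@8:L; in-air after throw: [b1@6:L b2@8:L]
Beat 2 (L): throw ball3 h=3 -> lands@5:R; in-air after throw: [b3@5:R b1@6:L b2@8:L]
Beat 3 (R): throw ball4 h=6 -> lands@9:R; in-air after throw: [b3@5:R b1@6:L b2@8:L b4@9:R]
Beat 4 (L): throw ball5 h=6 -> lands@10:L; in-air after throw: [b3@5:R b1@6:L b2@8:L b4@9:R b5@10:L]
Beat 5 (R): throw ball3 h=8 -> lands@13:R; in-air after throw: [b1@6:L b2@8:L b4@9:R b5@10:L b3@13:R]
Beat 6 (L): throw ball1 h=6 -> lands@12:L; in-air after throw: [b2@8:L b4@9:R b5@10:L b1@12:L b3@13:R]
Beat 7 (R): throw ball6 h=7 -> lands@14:L; in-air after throw: [b2@8:L b4@9:R b5@10:L b1@12:L b3@13:R b6@14:L]
Beat 8 (L): throw ball2 h=3 -> lands@11:R; in-air after throw: [b4@9:R b5@10:L b2@11:R b1@12:L b3@13:R b6@14:L]
Beat 9 (R): throw ball4 h=6 -> lands@15:R; in-air after throw: [b5@10:L b2@11:R b1@12:L b3@13:R b6@14:L b4@15:R]
Beat 10 (L): throw ball5 h=6 -> lands@16:L; in-air after throw: [b2@11:R b1@12:L b3@13:R b6@14:L b4@15:R b5@16:L]
Beat 11 (R): throw ball2 h=8 -> lands@19:R; in-air after throw: [b1@12:L b3@13:R b6@14:L b4@15:R b5@16:L b2@19:R]
Beat 12 (L): throw ball1 h=6 -> lands@18:L; in-air after throw: [b3@13:R b6@14:L b4@15:R b5@16:L b1@18:L b2@19:R]
Beat 13 (R): throw ball3 h=7 -> lands@20:L; in-air after throw: [b6@14:L b4@15:R b5@16:L b1@18:L b2@19:R b3@20:L]
Ball 5: thrown@4 h=6 -> first land @10; rethrown@10 h=6 -> second land @16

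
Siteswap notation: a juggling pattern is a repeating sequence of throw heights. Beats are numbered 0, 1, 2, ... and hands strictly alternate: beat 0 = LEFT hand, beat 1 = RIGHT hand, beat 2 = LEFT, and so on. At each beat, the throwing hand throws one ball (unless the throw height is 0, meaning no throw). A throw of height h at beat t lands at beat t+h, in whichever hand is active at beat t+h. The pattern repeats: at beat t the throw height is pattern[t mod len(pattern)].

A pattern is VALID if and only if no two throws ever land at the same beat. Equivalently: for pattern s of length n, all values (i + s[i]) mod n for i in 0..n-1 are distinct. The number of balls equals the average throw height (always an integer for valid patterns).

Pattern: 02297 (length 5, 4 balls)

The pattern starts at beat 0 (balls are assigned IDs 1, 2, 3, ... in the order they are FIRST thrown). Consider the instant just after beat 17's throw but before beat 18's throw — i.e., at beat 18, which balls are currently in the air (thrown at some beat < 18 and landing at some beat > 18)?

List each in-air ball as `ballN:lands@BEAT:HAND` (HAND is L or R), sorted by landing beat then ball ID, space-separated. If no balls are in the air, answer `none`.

Beat 1 (R): throw ball1 h=2 -> lands@3:R; in-air after throw: [b1@3:R]
Beat 2 (L): throw ball2 h=2 -> lands@4:L; in-air after throw: [b1@3:R b2@4:L]
Beat 3 (R): throw ball1 h=9 -> lands@12:L; in-air after throw: [b2@4:L b1@12:L]
Beat 4 (L): throw ball2 h=7 -> lands@11:R; in-air after throw: [b2@11:R b1@12:L]
Beat 6 (L): throw ball3 h=2 -> lands@8:L; in-air after throw: [b3@8:L b2@11:R b1@12:L]
Beat 7 (R): throw ball4 h=2 -> lands@9:R; in-air after throw: [b3@8:L b4@9:R b2@11:R b1@12:L]
Beat 8 (L): throw ball3 h=9 -> lands@17:R; in-air after throw: [b4@9:R b2@11:R b1@12:L b3@17:R]
Beat 9 (R): throw ball4 h=7 -> lands@16:L; in-air after throw: [b2@11:R b1@12:L b4@16:L b3@17:R]
Beat 11 (R): throw ball2 h=2 -> lands@13:R; in-air after throw: [b1@12:L b2@13:R b4@16:L b3@17:R]
Beat 12 (L): throw ball1 h=2 -> lands@14:L; in-air after throw: [b2@13:R b1@14:L b4@16:L b3@17:R]
Beat 13 (R): throw ball2 h=9 -> lands@22:L; in-air after throw: [b1@14:L b4@16:L b3@17:R b2@22:L]
Beat 14 (L): throw ball1 h=7 -> lands@21:R; in-air after throw: [b4@16:L b3@17:R b1@21:R b2@22:L]
Beat 16 (L): throw ball4 h=2 -> lands@18:L; in-air after throw: [b3@17:R b4@18:L b1@21:R b2@22:L]
Beat 17 (R): throw ball3 h=2 -> lands@19:R; in-air after throw: [b4@18:L b3@19:R b1@21:R b2@22:L]
Beat 18 (L): throw ball4 h=9 -> lands@27:R; in-air after throw: [b3@19:R b1@21:R b2@22:L b4@27:R]

Answer: ball3:lands@19:R ball1:lands@21:R ball2:lands@22:L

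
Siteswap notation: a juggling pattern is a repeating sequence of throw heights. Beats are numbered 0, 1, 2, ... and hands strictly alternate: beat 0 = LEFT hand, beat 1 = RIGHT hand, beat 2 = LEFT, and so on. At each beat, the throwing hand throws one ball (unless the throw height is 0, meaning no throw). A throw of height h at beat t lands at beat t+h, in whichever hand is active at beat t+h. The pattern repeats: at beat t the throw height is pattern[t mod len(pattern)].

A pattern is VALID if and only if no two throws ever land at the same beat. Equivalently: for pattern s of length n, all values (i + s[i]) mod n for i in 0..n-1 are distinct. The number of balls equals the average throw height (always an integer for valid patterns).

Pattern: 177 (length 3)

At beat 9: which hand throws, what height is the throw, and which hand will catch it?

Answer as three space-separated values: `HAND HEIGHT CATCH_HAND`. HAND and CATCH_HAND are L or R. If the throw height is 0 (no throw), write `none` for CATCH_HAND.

Beat 9: 9 mod 2 = 1, so hand = R
Throw height = pattern[9 mod 3] = pattern[0] = 1
Lands at beat 9+1=10, 10 mod 2 = 0, so catch hand = L

Answer: R 1 L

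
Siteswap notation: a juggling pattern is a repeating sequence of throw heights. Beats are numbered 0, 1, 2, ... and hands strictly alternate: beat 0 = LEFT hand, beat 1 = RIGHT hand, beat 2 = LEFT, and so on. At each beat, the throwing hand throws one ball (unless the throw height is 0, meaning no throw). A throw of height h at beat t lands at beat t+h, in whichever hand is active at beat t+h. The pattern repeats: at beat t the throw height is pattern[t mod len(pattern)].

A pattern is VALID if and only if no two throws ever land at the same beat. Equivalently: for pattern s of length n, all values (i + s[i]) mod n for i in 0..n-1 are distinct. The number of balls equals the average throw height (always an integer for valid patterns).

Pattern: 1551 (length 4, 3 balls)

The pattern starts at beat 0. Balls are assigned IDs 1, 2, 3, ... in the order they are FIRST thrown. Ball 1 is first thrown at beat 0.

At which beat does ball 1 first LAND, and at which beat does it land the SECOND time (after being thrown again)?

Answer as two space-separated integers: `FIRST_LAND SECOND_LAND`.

Answer: 1 6

Derivation:
Beat 0 (L): throw ball1 h=1 -> lands@1:R; in-air after throw: [b1@1:R]
Beat 1 (R): throw ball1 h=5 -> lands@6:L; in-air after throw: [b1@6:L]
Beat 2 (L): throw ball2 h=5 -> lands@7:R; in-air after throw: [b1@6:L b2@7:R]
Beat 3 (R): throw ball3 h=1 -> lands@4:L; in-air after throw: [b3@4:L b1@6:L b2@7:R]
Beat 4 (L): throw ball3 h=1 -> lands@5:R; in-air after throw: [b3@5:R b1@6:L b2@7:R]
Beat 5 (R): throw ball3 h=5 -> lands@10:L; in-air after throw: [b1@6:L b2@7:R b3@10:L]
Beat 6 (L): throw ball1 h=5 -> lands@11:R; in-air after throw: [b2@7:R b3@10:L b1@11:R]
Ball 1: thrown@0 h=1 -> first land @1; rethrown@1 h=5 -> second land @6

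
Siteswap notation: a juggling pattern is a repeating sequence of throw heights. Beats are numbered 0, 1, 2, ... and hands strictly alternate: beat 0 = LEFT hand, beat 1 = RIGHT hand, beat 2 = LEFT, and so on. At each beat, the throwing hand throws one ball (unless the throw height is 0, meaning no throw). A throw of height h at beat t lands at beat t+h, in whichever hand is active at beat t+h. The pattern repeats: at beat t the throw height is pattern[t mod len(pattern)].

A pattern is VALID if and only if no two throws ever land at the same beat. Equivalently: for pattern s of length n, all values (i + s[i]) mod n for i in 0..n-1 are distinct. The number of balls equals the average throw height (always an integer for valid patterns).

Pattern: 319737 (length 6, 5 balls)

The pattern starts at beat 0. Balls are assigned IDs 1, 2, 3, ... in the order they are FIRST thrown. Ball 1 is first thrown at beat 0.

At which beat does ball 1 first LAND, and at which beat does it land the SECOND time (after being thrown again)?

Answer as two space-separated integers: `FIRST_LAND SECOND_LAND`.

Answer: 3 10

Derivation:
Beat 0 (L): throw ball1 h=3 -> lands@3:R; in-air after throw: [b1@3:R]
Beat 1 (R): throw ball2 h=1 -> lands@2:L; in-air after throw: [b2@2:L b1@3:R]
Beat 2 (L): throw ball2 h=9 -> lands@11:R; in-air after throw: [b1@3:R b2@11:R]
Beat 3 (R): throw ball1 h=7 -> lands@10:L; in-air after throw: [b1@10:L b2@11:R]
Beat 4 (L): throw ball3 h=3 -> lands@7:R; in-air after throw: [b3@7:R b1@10:L b2@11:R]
Beat 5 (R): throw ball4 h=7 -> lands@12:L; in-air after throw: [b3@7:R b1@10:L b2@11:R b4@12:L]
Beat 6 (L): throw ball5 h=3 -> lands@9:R; in-air after throw: [b3@7:R b5@9:R b1@10:L b2@11:R b4@12:L]
Beat 7 (R): throw ball3 h=1 -> lands@8:L; in-air after throw: [b3@8:L b5@9:R b1@10:L b2@11:R b4@12:L]
Beat 8 (L): throw ball3 h=9 -> lands@17:R; in-air after throw: [b5@9:R b1@10:L b2@11:R b4@12:L b3@17:R]
Beat 9 (R): throw ball5 h=7 -> lands@16:L; in-air after throw: [b1@10:L b2@11:R b4@12:L b5@16:L b3@17:R]
Beat 10 (L): throw ball1 h=3 -> lands@13:R; in-air after throw: [b2@11:R b4@12:L b1@13:R b5@16:L b3@17:R]
Ball 1: thrown@0 h=3 -> first land @3; rethrown@3 h=7 -> second land @10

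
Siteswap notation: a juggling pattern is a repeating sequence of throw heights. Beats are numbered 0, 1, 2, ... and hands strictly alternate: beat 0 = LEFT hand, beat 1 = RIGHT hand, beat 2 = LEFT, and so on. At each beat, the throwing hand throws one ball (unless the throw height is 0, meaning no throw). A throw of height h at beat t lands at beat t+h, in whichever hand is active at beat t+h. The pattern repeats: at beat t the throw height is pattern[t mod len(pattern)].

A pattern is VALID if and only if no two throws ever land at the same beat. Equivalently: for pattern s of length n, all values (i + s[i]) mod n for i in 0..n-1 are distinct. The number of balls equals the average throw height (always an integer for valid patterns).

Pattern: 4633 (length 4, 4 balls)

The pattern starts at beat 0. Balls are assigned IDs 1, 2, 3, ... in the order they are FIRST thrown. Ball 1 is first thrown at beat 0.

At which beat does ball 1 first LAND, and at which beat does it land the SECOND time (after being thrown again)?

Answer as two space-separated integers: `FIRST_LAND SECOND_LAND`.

Answer: 4 8

Derivation:
Beat 0 (L): throw ball1 h=4 -> lands@4:L; in-air after throw: [b1@4:L]
Beat 1 (R): throw ball2 h=6 -> lands@7:R; in-air after throw: [b1@4:L b2@7:R]
Beat 2 (L): throw ball3 h=3 -> lands@5:R; in-air after throw: [b1@4:L b3@5:R b2@7:R]
Beat 3 (R): throw ball4 h=3 -> lands@6:L; in-air after throw: [b1@4:L b3@5:R b4@6:L b2@7:R]
Beat 4 (L): throw ball1 h=4 -> lands@8:L; in-air after throw: [b3@5:R b4@6:L b2@7:R b1@8:L]
Beat 5 (R): throw ball3 h=6 -> lands@11:R; in-air after throw: [b4@6:L b2@7:R b1@8:L b3@11:R]
Beat 6 (L): throw ball4 h=3 -> lands@9:R; in-air after throw: [b2@7:R b1@8:L b4@9:R b3@11:R]
Beat 7 (R): throw ball2 h=3 -> lands@10:L; in-air after throw: [b1@8:L b4@9:R b2@10:L b3@11:R]
Beat 8 (L): throw ball1 h=4 -> lands@12:L; in-air after throw: [b4@9:R b2@10:L b3@11:R b1@12:L]
Ball 1: thrown@0 h=4 -> first land @4; rethrown@4 h=4 -> second land @8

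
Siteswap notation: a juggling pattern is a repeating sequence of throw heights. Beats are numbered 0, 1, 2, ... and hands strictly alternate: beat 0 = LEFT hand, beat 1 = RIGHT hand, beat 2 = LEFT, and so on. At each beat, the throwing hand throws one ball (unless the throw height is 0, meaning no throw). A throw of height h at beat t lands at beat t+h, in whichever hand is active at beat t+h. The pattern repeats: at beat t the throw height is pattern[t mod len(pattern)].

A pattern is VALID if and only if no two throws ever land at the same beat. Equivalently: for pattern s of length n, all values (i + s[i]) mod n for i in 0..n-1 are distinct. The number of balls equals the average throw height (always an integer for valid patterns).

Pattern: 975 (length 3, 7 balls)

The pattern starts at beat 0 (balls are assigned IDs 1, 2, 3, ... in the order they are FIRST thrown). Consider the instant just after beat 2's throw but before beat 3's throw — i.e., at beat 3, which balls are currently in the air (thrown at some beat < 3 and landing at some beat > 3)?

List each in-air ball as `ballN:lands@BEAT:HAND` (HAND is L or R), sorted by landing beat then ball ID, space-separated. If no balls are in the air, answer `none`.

Beat 0 (L): throw ball1 h=9 -> lands@9:R; in-air after throw: [b1@9:R]
Beat 1 (R): throw ball2 h=7 -> lands@8:L; in-air after throw: [b2@8:L b1@9:R]
Beat 2 (L): throw ball3 h=5 -> lands@7:R; in-air after throw: [b3@7:R b2@8:L b1@9:R]
Beat 3 (R): throw ball4 h=9 -> lands@12:L; in-air after throw: [b3@7:R b2@8:L b1@9:R b4@12:L]

Answer: ball3:lands@7:R ball2:lands@8:L ball1:lands@9:R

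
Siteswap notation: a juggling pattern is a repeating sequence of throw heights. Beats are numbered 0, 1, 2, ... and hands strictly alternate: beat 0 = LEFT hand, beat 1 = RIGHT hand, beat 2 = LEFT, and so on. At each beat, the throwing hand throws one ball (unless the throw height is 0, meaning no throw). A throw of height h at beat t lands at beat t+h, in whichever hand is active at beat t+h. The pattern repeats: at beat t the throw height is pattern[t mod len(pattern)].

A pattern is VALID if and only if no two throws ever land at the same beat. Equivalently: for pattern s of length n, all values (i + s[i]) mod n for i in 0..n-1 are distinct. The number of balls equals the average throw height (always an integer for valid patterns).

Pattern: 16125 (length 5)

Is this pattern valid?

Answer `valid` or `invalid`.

Answer: valid

Derivation:
i=0: (i + s[i]) mod n = (0 + 1) mod 5 = 1
i=1: (i + s[i]) mod n = (1 + 6) mod 5 = 2
i=2: (i + s[i]) mod n = (2 + 1) mod 5 = 3
i=3: (i + s[i]) mod n = (3 + 2) mod 5 = 0
i=4: (i + s[i]) mod n = (4 + 5) mod 5 = 4
Residues: [1, 2, 3, 0, 4], distinct: True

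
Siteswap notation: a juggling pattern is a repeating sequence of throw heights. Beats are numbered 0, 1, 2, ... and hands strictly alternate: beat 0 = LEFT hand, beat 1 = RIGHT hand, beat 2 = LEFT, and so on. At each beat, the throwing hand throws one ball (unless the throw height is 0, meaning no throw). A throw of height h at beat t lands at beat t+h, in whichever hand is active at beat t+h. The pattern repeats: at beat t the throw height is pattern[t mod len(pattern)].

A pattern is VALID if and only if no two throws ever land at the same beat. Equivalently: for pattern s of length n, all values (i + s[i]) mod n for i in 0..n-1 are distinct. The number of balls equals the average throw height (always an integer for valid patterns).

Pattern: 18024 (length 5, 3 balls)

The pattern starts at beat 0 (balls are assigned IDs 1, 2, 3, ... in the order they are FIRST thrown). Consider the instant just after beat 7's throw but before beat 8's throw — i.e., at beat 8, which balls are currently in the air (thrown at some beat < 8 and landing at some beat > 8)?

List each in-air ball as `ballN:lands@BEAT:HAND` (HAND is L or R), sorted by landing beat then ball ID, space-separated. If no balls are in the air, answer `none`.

Beat 0 (L): throw ball1 h=1 -> lands@1:R; in-air after throw: [b1@1:R]
Beat 1 (R): throw ball1 h=8 -> lands@9:R; in-air after throw: [b1@9:R]
Beat 3 (R): throw ball2 h=2 -> lands@5:R; in-air after throw: [b2@5:R b1@9:R]
Beat 4 (L): throw ball3 h=4 -> lands@8:L; in-air after throw: [b2@5:R b3@8:L b1@9:R]
Beat 5 (R): throw ball2 h=1 -> lands@6:L; in-air after throw: [b2@6:L b3@8:L b1@9:R]
Beat 6 (L): throw ball2 h=8 -> lands@14:L; in-air after throw: [b3@8:L b1@9:R b2@14:L]
Beat 8 (L): throw ball3 h=2 -> lands@10:L; in-air after throw: [b1@9:R b3@10:L b2@14:L]

Answer: ball1:lands@9:R ball2:lands@14:L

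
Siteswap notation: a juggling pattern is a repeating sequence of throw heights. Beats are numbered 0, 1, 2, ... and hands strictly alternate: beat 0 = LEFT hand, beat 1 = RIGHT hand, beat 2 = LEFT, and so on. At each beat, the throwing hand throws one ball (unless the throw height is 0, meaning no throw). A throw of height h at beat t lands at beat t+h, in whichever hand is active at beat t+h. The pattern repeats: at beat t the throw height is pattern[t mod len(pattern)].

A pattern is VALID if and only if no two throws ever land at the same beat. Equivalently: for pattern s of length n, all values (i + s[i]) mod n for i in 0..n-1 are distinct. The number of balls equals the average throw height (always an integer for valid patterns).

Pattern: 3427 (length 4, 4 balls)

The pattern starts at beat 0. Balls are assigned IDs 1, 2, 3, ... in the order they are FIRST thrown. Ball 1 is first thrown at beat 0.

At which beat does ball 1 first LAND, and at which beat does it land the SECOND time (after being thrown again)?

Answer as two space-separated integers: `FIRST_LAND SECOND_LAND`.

Beat 0 (L): throw ball1 h=3 -> lands@3:R; in-air after throw: [b1@3:R]
Beat 1 (R): throw ball2 h=4 -> lands@5:R; in-air after throw: [b1@3:R b2@5:R]
Beat 2 (L): throw ball3 h=2 -> lands@4:L; in-air after throw: [b1@3:R b3@4:L b2@5:R]
Beat 3 (R): throw ball1 h=7 -> lands@10:L; in-air after throw: [b3@4:L b2@5:R b1@10:L]
Beat 4 (L): throw ball3 h=3 -> lands@7:R; in-air after throw: [b2@5:R b3@7:R b1@10:L]
Beat 5 (R): throw ball2 h=4 -> lands@9:R; in-air after throw: [b3@7:R b2@9:R b1@10:L]
Beat 6 (L): throw ball4 h=2 -> lands@8:L; in-air after throw: [b3@7:R b4@8:L b2@9:R b1@10:L]
Beat 7 (R): throw ball3 h=7 -> lands@14:L; in-air after throw: [b4@8:L b2@9:R b1@10:L b3@14:L]
Beat 8 (L): throw ball4 h=3 -> lands@11:R; in-air after throw: [b2@9:R b1@10:L b4@11:R b3@14:L]
Beat 9 (R): throw ball2 h=4 -> lands@13:R; in-air after throw: [b1@10:L b4@11:R b2@13:R b3@14:L]
Beat 10 (L): throw ball1 h=2 -> lands@12:L; in-air after throw: [b4@11:R b1@12:L b2@13:R b3@14:L]
Ball 1: thrown@0 h=3 -> first land @3; rethrown@3 h=7 -> second land @10

Answer: 3 10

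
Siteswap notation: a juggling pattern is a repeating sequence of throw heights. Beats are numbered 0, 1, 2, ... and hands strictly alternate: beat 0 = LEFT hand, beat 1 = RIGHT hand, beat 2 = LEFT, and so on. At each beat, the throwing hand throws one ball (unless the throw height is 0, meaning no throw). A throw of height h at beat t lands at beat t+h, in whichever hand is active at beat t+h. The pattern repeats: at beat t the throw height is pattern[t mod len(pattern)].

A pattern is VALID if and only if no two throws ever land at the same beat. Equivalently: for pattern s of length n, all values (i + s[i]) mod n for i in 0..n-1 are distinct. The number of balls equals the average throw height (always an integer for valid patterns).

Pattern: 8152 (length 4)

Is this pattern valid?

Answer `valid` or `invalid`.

Answer: valid

Derivation:
i=0: (i + s[i]) mod n = (0 + 8) mod 4 = 0
i=1: (i + s[i]) mod n = (1 + 1) mod 4 = 2
i=2: (i + s[i]) mod n = (2 + 5) mod 4 = 3
i=3: (i + s[i]) mod n = (3 + 2) mod 4 = 1
Residues: [0, 2, 3, 1], distinct: True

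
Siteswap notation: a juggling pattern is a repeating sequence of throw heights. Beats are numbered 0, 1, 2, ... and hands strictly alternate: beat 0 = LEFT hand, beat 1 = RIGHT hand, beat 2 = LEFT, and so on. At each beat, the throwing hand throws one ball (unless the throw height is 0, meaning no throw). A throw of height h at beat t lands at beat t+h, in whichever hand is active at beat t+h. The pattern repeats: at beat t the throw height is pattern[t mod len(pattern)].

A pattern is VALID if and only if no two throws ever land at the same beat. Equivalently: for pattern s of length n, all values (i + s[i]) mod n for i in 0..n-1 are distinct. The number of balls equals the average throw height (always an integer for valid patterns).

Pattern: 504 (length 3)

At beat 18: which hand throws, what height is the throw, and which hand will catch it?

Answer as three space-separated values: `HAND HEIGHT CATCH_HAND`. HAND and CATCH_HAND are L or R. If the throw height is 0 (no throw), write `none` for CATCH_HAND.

Beat 18: 18 mod 2 = 0, so hand = L
Throw height = pattern[18 mod 3] = pattern[0] = 5
Lands at beat 18+5=23, 23 mod 2 = 1, so catch hand = R

Answer: L 5 R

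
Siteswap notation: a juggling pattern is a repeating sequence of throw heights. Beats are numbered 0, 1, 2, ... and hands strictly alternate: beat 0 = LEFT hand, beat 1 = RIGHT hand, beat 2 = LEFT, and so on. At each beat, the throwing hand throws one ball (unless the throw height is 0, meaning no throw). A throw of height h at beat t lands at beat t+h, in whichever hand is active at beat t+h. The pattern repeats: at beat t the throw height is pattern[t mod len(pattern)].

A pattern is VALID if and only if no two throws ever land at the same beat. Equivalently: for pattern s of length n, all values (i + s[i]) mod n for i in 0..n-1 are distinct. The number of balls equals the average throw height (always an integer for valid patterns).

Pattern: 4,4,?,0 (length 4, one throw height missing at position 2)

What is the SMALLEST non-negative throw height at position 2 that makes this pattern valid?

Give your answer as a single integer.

i=0: (0 + 4) mod 4 = 0
i=1: (1 + 4) mod 4 = 1
i=2: s[i]=? (unknown)
i=3: (3 + 0) mod 4 = 3
Known residues: [0, 1, 3]; need a permutation of 0..3, so missing residue r = 2
Need (2 + s) mod 4 = 2; smallest s = (2 - 2) mod 4 = 0

Answer: 0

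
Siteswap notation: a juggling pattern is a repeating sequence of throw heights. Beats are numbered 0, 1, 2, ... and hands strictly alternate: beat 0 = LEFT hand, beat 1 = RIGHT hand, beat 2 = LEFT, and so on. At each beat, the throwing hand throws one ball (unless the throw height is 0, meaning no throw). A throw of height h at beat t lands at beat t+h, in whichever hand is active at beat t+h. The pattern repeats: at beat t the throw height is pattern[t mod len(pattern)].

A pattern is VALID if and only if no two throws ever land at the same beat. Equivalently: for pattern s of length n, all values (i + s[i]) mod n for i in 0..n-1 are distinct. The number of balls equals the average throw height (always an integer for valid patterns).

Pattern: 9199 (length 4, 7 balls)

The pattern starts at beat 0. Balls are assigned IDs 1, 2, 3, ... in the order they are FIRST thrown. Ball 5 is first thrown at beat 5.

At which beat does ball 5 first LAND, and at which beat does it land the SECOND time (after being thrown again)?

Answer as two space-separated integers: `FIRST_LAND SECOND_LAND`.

Beat 0 (L): throw ball1 h=9 -> lands@9:R; in-air after throw: [b1@9:R]
Beat 1 (R): throw ball2 h=1 -> lands@2:L; in-air after throw: [b2@2:L b1@9:R]
Beat 2 (L): throw ball2 h=9 -> lands@11:R; in-air after throw: [b1@9:R b2@11:R]
Beat 3 (R): throw ball3 h=9 -> lands@12:L; in-air after throw: [b1@9:R b2@11:R b3@12:L]
Beat 4 (L): throw ball4 h=9 -> lands@13:R; in-air after throw: [b1@9:R b2@11:R b3@12:L b4@13:R]
Beat 5 (R): throw ball5 h=1 -> lands@6:L; in-air after throw: [b5@6:L b1@9:R b2@11:R b3@12:L b4@13:R]
Beat 6 (L): throw ball5 h=9 -> lands@15:R; in-air after throw: [b1@9:R b2@11:R b3@12:L b4@13:R b5@15:R]
Beat 7 (R): throw ball6 h=9 -> lands@16:L; in-air after throw: [b1@9:R b2@11:R b3@12:L b4@13:R b5@15:R b6@16:L]
Beat 8 (L): throw ball7 h=9 -> lands@17:R; in-air after throw: [b1@9:R b2@11:R b3@12:L b4@13:R b5@15:R b6@16:L b7@17:R]
Beat 9 (R): throw ball1 h=1 -> lands@10:L; in-air after throw: [b1@10:L b2@11:R b3@12:L b4@13:R b5@15:R b6@16:L b7@17:R]
Beat 10 (L): throw ball1 h=9 -> lands@19:R; in-air after throw: [b2@11:R b3@12:L b4@13:R b5@15:R b6@16:L b7@17:R b1@19:R]
Beat 11 (R): throw ball2 h=9 -> lands@20:L; in-air after throw: [b3@12:L b4@13:R b5@15:R b6@16:L b7@17:R b1@19:R b2@20:L]
Beat 12 (L): throw ball3 h=9 -> lands@21:R; in-air after throw: [b4@13:R b5@15:R b6@16:L b7@17:R b1@19:R b2@20:L b3@21:R]
Beat 13 (R): throw ball4 h=1 -> lands@14:L; in-air after throw: [b4@14:L b5@15:R b6@16:L b7@17:R b1@19:R b2@20:L b3@21:R]
Beat 14 (L): throw ball4 h=9 -> lands@23:R; in-air after throw: [b5@15:R b6@16:L b7@17:R b1@19:R b2@20:L b3@21:R b4@23:R]
Beat 15 (R): throw ball5 h=9 -> lands@24:L; in-air after throw: [b6@16:L b7@17:R b1@19:R b2@20:L b3@21:R b4@23:R b5@24:L]
Ball 5: thrown@5 h=1 -> first land @6; rethrown@6 h=9 -> second land @15

Answer: 6 15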